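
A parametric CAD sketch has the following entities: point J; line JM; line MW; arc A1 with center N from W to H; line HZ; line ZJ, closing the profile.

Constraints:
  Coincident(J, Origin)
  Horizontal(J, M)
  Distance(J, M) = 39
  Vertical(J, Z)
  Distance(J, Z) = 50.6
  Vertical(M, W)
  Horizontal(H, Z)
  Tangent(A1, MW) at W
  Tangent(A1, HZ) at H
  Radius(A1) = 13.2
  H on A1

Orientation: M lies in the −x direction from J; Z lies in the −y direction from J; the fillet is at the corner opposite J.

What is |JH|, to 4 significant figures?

56.80

J is at the origin; J and M share the same y with |JM| = 39.0 and M on the −x side, so M = (-39.00, 0.000). J and Z share the same x with |JZ| = 50.6 and Z on the −y side, so Z = (0.000, -50.60). The virtual corner opposite J is at (-39.00, -50.60). A1 meets MW tangentially, so NW is at right angles to MW and A1 meets HZ tangentially, so NH is at right angles to HZ, with radius 13.2, so the center N sits 13.2 in from both sides at N = (-25.80, -37.40). That places the tangent points at W = (-39.00, -37.40) on MW and H = (-25.80, -50.60) on HZ. Then |JH| = |H − J| = 56.80.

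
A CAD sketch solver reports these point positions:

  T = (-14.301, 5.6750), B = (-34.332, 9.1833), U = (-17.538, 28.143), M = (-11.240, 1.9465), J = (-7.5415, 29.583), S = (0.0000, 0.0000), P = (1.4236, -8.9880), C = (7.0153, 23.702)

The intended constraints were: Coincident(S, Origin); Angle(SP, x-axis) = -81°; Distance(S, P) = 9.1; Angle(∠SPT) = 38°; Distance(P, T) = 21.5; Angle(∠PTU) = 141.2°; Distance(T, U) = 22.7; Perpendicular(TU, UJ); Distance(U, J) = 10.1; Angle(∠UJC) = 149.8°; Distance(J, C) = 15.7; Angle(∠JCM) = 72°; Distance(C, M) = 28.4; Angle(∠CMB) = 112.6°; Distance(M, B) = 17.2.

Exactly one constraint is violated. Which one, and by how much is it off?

Distance(M, B) = 17.2 — off by 7.00.

S = (0.00, 0.00) ✓; SP at -81.00° ✓; |SP| = 9.100 ✓; ∠SPT = 38.00° ✓; |PT| = 21.50 ✓; ∠PTU = 141.2° ✓; |TU| = 22.70 ✓; ∠(TU, UJ) = 90.00° ✓; |UJ| = 10.10 ✓; ∠UJC = 149.8° ✓; |JC| = 15.70 ✓; ∠JCM = 72.00° ✓; |CM| = 28.40 ✓; ∠CMB = 112.6° ✓; |MB| = 24.20 ✗.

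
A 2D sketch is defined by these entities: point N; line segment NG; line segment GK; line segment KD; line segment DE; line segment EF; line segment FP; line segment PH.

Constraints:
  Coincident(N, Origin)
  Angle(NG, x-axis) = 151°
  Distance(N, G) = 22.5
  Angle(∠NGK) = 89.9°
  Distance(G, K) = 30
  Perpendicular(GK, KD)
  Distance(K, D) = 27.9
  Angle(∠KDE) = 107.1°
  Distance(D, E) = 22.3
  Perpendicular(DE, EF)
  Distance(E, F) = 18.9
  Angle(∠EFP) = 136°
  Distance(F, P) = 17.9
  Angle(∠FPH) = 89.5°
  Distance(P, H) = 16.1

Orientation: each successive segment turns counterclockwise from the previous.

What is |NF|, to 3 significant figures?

6.84

N is at the origin; NG runs at 151.0° with length 22.5, so G = (-19.7, 10.9). ∠NGK = 89.9° gives GK at -119° from the x-axis; with |GK| = 30.0, K = (-34.2, -15.4). GK is perpendicular to KD, so KD runs at -28.9°; with |KD| = 27.9, D = (-9.75, -28.8). ∠KDE = 107.1° gives DE at 44.0° from the x-axis; with |DE| = 22.3, E = (6.29, -13.3). DE is perpendicular to EF, so EF runs at 134°; with |EF| = 18.9, F = (-6.84, 0.247). Then |NF| = |F − N| = 6.84.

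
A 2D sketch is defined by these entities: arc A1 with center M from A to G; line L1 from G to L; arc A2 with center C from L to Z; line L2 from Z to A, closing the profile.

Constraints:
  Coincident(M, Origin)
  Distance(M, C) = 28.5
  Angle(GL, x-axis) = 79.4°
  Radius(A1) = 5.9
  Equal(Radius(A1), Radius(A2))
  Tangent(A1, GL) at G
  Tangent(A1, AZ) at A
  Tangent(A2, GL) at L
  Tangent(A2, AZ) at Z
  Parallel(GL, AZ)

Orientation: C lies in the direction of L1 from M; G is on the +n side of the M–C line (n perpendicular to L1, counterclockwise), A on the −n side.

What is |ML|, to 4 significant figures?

29.10

The slot axis is L1's direction at 79.4°, so u = (cos 79.4°, sin 79.4°) = (0.1840, 0.9829) and n = (−sin 79.4°, cos 79.4°) = (-0.9829, 0.1840). M is at the origin and C lies 28.5 along u from M, so C = 28.5·u = (5.243, 28.01). Tangency of A1 to both parallel lines with radius 5.9 puts G and A at M ± 5.9·n: G = (-5.799, 1.085), A = (5.799, -1.085). Equal radii place L and Z the same way about C: L = C + 5.9·n = (-0.5567, 29.10), Z = C − 5.9·n = (11.04, 26.93). Then |ML| = |L − M| = 29.10.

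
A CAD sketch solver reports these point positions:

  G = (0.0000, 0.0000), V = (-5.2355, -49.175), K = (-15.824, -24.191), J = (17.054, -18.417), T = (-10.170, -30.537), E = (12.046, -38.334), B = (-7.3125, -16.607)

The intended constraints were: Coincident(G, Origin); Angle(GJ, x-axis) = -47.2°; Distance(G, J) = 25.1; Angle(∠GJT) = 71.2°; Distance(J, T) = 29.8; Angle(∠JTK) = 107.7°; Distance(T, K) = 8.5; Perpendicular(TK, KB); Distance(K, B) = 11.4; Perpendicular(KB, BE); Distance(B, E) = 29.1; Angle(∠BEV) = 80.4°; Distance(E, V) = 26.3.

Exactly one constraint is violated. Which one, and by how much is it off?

Distance(E, V) = 26.3 — off by 5.90.

G = (0.00, 0.00) ✓; GJ at -47.20° ✓; |GJ| = 25.10 ✓; ∠GJT = 71.20° ✓; |JT| = 29.80 ✓; ∠JTK = 107.7° ✓; |TK| = 8.499 ✓; ∠(TK, KB) = 90.00° ✓; |KB| = 11.40 ✓; ∠(KB, BE) = 90.00° ✓; |BE| = 29.10 ✓; ∠BEV = 80.40° ✓; |EV| = 20.40 ✗.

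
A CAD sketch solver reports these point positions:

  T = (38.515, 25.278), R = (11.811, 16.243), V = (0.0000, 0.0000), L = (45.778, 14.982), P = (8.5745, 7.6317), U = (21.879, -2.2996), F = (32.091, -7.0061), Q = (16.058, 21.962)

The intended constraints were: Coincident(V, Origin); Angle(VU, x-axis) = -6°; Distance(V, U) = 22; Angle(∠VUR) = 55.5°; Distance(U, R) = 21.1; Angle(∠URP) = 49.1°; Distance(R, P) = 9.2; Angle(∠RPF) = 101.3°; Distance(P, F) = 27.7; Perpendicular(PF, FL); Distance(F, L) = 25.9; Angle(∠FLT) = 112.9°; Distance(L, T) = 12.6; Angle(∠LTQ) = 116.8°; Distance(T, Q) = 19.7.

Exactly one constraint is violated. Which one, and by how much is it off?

Distance(T, Q) = 19.7 — off by 3.00.

V = (0.00, 0.00) ✓; VU at -6.000° ✓; |VU| = 22.00 ✓; ∠VUR = 55.50° ✓; |UR| = 21.10 ✓; ∠URP = 49.10° ✓; |RP| = 9.199 ✓; ∠RPF = 101.3° ✓; |PF| = 27.70 ✓; ∠(PF, FL) = 90.00° ✓; |FL| = 25.90 ✓; ∠FLT = 112.9° ✓; |LT| = 12.60 ✓; ∠LTQ = 116.8° ✓; |TQ| = 22.70 ✗.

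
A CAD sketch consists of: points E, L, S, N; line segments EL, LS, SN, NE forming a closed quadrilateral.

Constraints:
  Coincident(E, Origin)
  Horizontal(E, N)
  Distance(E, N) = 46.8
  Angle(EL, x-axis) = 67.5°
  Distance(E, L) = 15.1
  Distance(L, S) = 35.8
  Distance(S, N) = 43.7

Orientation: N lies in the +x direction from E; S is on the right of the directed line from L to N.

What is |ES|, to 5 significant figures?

23.459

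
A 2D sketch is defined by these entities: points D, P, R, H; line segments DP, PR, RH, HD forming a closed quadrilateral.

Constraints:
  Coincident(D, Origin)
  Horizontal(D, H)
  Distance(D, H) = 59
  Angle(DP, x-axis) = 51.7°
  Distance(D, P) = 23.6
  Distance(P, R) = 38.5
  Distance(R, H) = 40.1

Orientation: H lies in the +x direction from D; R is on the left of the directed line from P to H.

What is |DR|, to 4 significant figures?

61.16

Checks: |PR| = 38.50 ✓; |RH| = 40.10 ✓.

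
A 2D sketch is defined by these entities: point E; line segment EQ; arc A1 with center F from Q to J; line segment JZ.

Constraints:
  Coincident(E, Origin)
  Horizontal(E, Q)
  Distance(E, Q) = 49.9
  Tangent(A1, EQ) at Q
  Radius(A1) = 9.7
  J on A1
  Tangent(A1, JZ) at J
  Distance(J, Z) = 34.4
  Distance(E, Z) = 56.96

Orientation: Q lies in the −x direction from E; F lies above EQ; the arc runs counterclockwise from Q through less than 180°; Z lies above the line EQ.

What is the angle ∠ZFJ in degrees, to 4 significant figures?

74.25°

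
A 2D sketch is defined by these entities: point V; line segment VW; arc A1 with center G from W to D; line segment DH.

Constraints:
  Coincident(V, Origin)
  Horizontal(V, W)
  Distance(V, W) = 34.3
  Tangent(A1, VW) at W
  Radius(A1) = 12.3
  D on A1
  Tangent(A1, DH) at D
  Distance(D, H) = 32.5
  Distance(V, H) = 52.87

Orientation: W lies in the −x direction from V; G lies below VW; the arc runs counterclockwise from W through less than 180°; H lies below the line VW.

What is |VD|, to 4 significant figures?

48.43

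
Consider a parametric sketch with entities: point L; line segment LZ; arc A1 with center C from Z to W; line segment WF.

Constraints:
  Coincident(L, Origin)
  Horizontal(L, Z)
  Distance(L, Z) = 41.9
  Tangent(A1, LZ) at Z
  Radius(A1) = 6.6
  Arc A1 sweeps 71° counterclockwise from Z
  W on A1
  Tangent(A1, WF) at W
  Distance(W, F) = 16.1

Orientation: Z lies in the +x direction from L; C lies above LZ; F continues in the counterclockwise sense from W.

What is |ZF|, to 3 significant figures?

22.8

L is at the origin; L and Z share the same y with |LZ| = 41.9 and Z on the +x side, so Z = (41.9, 0.00). The tangent condition forces CZ to be normal to LZ, so C = Z + (0, 6.6) = (41.9, 6.60). On A1, Z sits at bearing -90° from C; a 71° counterclockwise sweep puts W at bearing -19°, so W = C + 6.6·(cos -19°, sin -19°) = (48.1, 4.45). A1 meets WF tangentially, so CW is at right angles to WF, so WF runs along (−sin -19°, cos -19°); with |WF| = 16.1, F = (53.4, 19.7). Then |ZF| = |F − Z| = 22.8.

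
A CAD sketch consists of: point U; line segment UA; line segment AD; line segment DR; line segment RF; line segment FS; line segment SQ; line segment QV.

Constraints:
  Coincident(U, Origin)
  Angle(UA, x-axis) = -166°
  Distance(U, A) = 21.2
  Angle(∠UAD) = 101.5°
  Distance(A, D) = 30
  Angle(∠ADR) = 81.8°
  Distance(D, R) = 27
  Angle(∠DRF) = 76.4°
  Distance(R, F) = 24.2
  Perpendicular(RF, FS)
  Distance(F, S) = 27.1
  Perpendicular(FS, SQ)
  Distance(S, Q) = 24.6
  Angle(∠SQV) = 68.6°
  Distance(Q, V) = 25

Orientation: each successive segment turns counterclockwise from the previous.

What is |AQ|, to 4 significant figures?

36.62

U is at the origin; UA runs at -166.0° with length 21.2, so A = (-20.57, -5.129). ∠UAD = 101.5° gives AD at -87.50° from the x-axis; with |AD| = 30.0, D = (-19.26, -35.10). ∠ADR = 81.8° gives DR at 10.70° from the x-axis; with |DR| = 27.0, R = (7.269, -30.09). ∠DRF = 76.4° gives RF at 114.3° from the x-axis; with |RF| = 24.2, F = (-2.690, -8.031). The perpendicularity gives FS at right angles to RF, so FS runs at -155.7°; with |FS| = 27.1, S = (-27.39, -19.18). The perpendicularity gives SQ at right angles to FS, so SQ runs at -65.70°; with |SQ| = 24.6, Q = (-17.27, -41.60). Then |AQ| = |Q − A| = 36.62.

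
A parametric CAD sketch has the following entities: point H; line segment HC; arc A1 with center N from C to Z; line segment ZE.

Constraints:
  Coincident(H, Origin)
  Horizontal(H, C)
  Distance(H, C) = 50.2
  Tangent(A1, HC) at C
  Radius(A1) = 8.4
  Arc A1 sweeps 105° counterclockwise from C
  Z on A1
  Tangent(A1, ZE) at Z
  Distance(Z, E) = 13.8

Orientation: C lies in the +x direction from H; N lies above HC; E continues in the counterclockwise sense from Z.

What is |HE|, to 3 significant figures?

59.7

On A1, C sits at bearing -90° from N; a 105° counterclockwise sweep puts Z at bearing 15°, so Z = N + 8.4·(cos 15°, sin 15°) = (58.3, 10.6). Since A1 is tangent to ZE there, NZ ⟂ ZE, so ZE runs along (−sin 15°, cos 15°); with |ZE| = 13.8, E = (54.7, 23.9). Then |HE| = |E − H| = 59.7.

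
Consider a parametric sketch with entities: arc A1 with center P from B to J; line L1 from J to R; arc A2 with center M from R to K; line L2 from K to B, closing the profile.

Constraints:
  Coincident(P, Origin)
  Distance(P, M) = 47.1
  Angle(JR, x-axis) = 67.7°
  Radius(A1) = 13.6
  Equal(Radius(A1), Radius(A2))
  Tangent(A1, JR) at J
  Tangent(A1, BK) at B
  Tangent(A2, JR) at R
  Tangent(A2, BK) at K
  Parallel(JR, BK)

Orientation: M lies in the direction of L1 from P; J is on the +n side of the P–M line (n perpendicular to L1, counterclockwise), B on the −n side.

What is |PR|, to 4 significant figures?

49.02

The slot axis is L1's direction at 67.7°, so u = (cos 67.7°, sin 67.7°) = (0.3795, 0.9252) and n = (−sin 67.7°, cos 67.7°) = (-0.9252, 0.3795). P is at the origin and M lies 47.1 along u from P, so M = 47.1·u = (17.87, 43.58). Tangency of A1 to both parallel lines with radius 13.6 puts J and B at P ± 13.6·n: J = (-12.58, 5.161), B = (12.58, -5.161). Equal radii place R and K the same way about M: R = M + 13.6·n = (5.290, 48.74), K = M − 13.6·n = (30.46, 38.42). Then |PR| = |R − P| = 49.02.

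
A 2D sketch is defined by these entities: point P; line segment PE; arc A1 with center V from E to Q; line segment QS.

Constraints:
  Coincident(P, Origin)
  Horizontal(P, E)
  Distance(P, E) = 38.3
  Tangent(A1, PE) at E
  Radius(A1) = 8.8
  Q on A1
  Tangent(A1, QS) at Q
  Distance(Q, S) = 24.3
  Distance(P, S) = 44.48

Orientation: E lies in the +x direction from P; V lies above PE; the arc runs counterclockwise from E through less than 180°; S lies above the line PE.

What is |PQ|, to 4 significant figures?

47.34

Checks: |VQ| = 8.800 ✓; ∠(VQ, QS) = 90.00° ✓; |QS| = 24.30 ✓; |PS| = 44.48 ✓.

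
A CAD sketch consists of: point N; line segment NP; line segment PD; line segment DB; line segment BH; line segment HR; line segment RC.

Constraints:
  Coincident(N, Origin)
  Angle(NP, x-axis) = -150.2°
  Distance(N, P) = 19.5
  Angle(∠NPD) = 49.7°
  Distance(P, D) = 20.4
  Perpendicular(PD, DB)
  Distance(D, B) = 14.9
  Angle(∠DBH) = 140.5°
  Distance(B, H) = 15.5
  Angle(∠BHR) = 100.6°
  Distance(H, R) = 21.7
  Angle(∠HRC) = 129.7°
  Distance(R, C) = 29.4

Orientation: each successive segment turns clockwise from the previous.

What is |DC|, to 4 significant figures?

36.57

N is at the origin; NP runs at -150.2° with length 19.5, so P = (-16.92, -9.691). ∠NPD = 49.7° gives PD at 79.50° from the x-axis; with |PD| = 20.4, D = (-13.20, 10.37). PD ⟂ DB, so DB runs at -10.50°; with |DB| = 14.9, B = (1.447, 7.652). ∠DBH = 140.5° gives BH at -50.00° from the x-axis; with |BH| = 15.5, H = (11.41, -4.222). ∠BHR = 100.6° gives HR at -129.4° from the x-axis; with |HR| = 21.7, R = (-2.364, -20.99). ∠HRC = 129.7° gives RC at -179.7° from the x-axis; with |RC| = 29.4, C = (-31.76, -21.14). Then |DC| = |C − D| = 36.57.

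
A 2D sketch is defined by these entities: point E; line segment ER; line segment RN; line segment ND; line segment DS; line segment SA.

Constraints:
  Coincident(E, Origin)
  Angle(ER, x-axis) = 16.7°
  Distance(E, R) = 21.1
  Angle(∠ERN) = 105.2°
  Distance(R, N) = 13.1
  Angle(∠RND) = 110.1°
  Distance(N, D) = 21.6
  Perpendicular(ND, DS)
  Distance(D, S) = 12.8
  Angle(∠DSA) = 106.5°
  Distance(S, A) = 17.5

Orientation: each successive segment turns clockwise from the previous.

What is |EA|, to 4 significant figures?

10.37

The perpendicularity gives DS at right angles to ND, so DS runs at 142.0°; with |DS| = 12.8, S = (3.748, -14.20). ∠DSA = 106.5° gives SA at 68.50° from the x-axis; with |SA| = 17.5, A = (10.16, 2.084). Then |EA| = |A − E| = 10.37.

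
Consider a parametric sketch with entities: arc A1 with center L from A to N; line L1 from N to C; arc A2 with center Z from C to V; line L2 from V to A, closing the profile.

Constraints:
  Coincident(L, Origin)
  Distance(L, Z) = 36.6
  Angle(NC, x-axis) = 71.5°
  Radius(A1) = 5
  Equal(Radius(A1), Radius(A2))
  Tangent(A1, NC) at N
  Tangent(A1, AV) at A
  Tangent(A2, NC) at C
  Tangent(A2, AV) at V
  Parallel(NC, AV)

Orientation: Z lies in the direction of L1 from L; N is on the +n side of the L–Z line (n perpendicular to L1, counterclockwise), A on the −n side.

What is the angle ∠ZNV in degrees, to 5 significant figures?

7.5025°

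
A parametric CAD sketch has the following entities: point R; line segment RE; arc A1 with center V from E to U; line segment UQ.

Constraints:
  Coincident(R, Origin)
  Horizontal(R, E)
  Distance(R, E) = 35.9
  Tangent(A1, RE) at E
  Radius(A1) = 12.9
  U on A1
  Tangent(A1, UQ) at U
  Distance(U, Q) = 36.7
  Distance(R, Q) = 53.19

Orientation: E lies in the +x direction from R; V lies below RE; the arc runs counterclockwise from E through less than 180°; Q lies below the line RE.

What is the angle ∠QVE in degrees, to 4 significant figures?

157.5°

R is at the origin; RE is horizontal with |RE| = 35.9 and E on the +x side, so E = (35.90, 0.000). Since A1 is tangent to RE there, VE ⟂ RE, so V = E + (0, -12.9) = (35.90, -12.90). Since VU ⟂ UQ (tangency), |VQ| = √(12.9² + 36.7²) = 38.90 regardless of where U sits on A1. So Q lies on both circle(R, 53.19) and circle(V, 38.90); the below-RE intersection is Q = (21.04, -48.85). U is the foot of the tangent from Q: U = (23.02, -12.20).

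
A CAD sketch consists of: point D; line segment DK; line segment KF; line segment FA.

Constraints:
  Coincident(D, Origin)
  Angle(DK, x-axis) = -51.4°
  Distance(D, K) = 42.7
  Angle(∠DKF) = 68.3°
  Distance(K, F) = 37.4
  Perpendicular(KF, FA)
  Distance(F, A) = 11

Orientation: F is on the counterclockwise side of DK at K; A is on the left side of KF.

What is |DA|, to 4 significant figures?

35.91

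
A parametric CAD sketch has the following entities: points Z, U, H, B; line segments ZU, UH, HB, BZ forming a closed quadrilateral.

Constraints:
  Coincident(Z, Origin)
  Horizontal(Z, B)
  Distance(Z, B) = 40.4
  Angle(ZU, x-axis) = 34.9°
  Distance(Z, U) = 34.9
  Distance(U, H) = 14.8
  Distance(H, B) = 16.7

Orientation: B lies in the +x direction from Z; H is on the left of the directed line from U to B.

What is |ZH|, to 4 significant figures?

46.06

Z is at the origin; ZB is horizontal with |ZB| = 40.4 and B in +x, so B = (40.4, 0). ZU runs at 34.9° with |ZU| = 34.9, so U = (28.62, 19.97). H is determined by |UH| = 14.8 and |HB| = 16.7 together: it lies at the intersection of circle(U, 14.8) and circle(B, 16.7). With |UB| = 23.18, the foot of the radical line on UB is 10.30 from U and the perpendicular offset is √(14.8² − 10.30²) = 10.63. Taking the left-of-UB solution: H = (43.01, 16.49).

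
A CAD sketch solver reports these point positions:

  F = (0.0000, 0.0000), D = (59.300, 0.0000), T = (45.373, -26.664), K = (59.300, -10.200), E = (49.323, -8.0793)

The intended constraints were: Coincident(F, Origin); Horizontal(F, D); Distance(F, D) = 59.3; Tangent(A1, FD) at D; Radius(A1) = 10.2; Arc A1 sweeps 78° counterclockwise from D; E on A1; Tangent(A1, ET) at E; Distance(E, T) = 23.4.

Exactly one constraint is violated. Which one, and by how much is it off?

Distance(E, T) = 23.4 — off by 4.40.

F = (0.00, 0.00) ✓; F.y = 0.00, D.y = 0.00 ✓; |FD| = 59.30 ✓; ∠(KD, DF) = 90.00° ✓; |KD| = 10.20 ✓; bearing(K→E) − bearing(K→D) = 78.00° ✓; |KE| = 10.20 ✓; ∠(KE, ET) = 90.00° ✓; |ET| = 19.00 ✗.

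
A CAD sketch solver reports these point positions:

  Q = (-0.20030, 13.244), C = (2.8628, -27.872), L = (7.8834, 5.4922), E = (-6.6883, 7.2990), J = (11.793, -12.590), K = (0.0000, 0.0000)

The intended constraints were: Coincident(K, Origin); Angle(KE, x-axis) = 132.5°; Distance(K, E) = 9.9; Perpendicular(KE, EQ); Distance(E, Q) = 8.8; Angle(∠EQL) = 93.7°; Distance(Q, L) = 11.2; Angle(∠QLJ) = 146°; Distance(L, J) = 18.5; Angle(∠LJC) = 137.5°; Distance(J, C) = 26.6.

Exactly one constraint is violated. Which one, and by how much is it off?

Distance(J, C) = 26.6 — off by 8.90.

K = (0.00, 0.00) ✓; KE at 132.5° ✓; |KE| = 9.900 ✓; ∠(KE, EQ) = 90.00° ✓; |EQ| = 8.800 ✓; ∠EQL = 93.70° ✓; |QL| = 11.20 ✓; ∠QLJ = 146.0° ✓; |LJ| = 18.50 ✓; ∠LJC = 137.5° ✓; |JC| = 17.70 ✗.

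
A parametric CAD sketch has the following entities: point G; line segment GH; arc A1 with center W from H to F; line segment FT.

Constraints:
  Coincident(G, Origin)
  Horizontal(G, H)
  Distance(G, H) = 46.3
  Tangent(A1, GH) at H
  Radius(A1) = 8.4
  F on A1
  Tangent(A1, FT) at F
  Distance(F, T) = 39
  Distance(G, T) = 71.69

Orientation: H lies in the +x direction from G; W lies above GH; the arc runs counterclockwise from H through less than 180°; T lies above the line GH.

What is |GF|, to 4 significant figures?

55.37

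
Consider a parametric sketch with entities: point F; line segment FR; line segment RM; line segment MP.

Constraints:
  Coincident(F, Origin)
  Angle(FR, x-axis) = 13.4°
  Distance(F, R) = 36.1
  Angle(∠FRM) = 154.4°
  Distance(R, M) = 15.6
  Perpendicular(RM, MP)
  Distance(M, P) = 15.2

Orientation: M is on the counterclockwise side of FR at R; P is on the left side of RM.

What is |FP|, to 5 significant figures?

48.158

F is at the origin; FR runs at 13.4° with length 36.1, so R = 36.1·(cos 13.4°, sin 13.4°) = (35.117, 8.3661). ∠FRM = 154.4°, so RM runs at 13.4° + (180° − 154.4°) = 39.000° from the x-axis; with |RM| = 15.6, M = R + 15.6·(cos 39.000°, sin 39.000°) = (47.241, 18.183). The perpendicularity gives MP at right angles to RM; with |MP| = 15.2 on the left of RM, P = M + 15.2·(-0.62932, 0.77715) = (37.675, 29.996). Then |FP| = |P − F| = 48.158.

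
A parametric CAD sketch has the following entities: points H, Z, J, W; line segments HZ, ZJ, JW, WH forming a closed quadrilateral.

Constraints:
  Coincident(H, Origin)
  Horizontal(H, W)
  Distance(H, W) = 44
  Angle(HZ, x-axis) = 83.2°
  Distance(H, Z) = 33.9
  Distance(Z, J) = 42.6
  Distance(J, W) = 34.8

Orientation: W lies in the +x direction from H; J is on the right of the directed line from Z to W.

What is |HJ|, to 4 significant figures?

13.30

Checks: |ZJ| = 42.60 ✓; |JW| = 34.80 ✓.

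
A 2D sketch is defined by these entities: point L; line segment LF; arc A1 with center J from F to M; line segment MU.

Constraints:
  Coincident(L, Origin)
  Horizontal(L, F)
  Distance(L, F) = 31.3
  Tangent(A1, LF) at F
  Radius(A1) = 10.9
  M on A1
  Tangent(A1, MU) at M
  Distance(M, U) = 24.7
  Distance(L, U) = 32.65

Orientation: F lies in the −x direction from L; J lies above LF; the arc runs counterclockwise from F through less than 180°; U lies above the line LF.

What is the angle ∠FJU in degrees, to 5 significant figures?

135.62°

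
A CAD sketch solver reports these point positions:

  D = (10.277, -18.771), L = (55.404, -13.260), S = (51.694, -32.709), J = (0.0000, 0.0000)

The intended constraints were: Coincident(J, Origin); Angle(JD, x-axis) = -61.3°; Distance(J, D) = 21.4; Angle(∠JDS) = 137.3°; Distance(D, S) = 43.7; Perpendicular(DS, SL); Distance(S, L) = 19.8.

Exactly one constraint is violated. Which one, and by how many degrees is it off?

Perpendicular(DS, SL) — off by 7.80°.

J = (0.00, 0.00) ✓; JD at -61.30° ✓; |JD| = 21.40 ✓; ∠JDS = 137.3° ✓; |DS| = 43.70 ✓; ∠(DS, SL) = 97.80° ✗; |SL| = 19.80 ✓.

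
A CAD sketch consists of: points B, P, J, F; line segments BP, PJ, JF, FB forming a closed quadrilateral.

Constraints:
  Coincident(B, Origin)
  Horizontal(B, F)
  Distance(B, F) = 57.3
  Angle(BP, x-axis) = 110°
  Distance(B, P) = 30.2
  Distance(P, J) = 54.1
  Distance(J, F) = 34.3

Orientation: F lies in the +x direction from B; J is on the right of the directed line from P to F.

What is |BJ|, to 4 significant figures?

28.14

Checks: |PJ| = 54.10 ✓; |JF| = 34.30 ✓.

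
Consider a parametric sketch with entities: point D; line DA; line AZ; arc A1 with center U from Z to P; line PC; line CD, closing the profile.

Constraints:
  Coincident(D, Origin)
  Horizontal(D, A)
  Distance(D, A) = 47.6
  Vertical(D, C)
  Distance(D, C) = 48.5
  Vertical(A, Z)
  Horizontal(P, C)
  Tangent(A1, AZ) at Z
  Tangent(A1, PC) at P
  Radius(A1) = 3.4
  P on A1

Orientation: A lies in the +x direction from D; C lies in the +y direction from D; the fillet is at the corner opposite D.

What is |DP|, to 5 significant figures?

65.619

D is at the origin; DA is horizontal with |DA| = 47.6 and A on the +x side, so A = (47.600, 0.0000). D and C share the same x with |DC| = 48.5 and C on the +y side, so C = (0.0000, 48.500). The virtual corner opposite D is at (47.600, 48.500). The tangent condition forces UZ to be normal to AZ and tangency of A1 to PC means the radius UP is perpendicular to PC, with radius 3.4, so the center U sits 3.4 in from both sides at U = (44.200, 45.100). That places the tangent points at Z = (47.600, 45.100) on AZ and P = (44.200, 48.500) on PC. Then |DP| = |P − D| = 65.619.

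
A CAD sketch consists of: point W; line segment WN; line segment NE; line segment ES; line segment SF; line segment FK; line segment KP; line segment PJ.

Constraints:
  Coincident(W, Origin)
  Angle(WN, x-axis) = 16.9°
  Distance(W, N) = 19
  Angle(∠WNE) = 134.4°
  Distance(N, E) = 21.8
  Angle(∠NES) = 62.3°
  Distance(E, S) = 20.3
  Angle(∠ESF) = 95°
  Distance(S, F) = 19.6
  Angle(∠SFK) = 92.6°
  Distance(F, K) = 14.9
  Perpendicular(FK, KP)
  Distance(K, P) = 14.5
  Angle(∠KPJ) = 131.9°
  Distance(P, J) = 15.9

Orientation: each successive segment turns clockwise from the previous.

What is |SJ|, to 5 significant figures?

6.8056

W is at the origin; WN runs at 16.9° with length 19.0, so N = (18.179, 5.5233). ∠WNE = 134.4° gives NE at -28.700° from the x-axis; with |NE| = 21.8, E = (37.301, -4.9455). ∠NES = 62.3° gives ES at -146.40° from the x-axis; with |ES| = 20.3, S = (20.393, -16.179). ∠ESF = 95.0° gives SF at 128.60° from the x-axis; with |SF| = 19.6, F = (8.1649, -0.86158). ∠SFK = 92.6° gives FK at 41.200° from the x-axis; with |FK| = 14.9, K = (19.376, 8.9529). FK ⟂ KP, so KP runs at -48.800°; with |KP| = 14.5, P = (28.927, -1.9571). ∠KPJ = 131.9° gives PJ at -96.900° from the x-axis; with |PJ| = 15.9, J = (27.017, -17.742). Then |SJ| = |J − S| = 6.8056.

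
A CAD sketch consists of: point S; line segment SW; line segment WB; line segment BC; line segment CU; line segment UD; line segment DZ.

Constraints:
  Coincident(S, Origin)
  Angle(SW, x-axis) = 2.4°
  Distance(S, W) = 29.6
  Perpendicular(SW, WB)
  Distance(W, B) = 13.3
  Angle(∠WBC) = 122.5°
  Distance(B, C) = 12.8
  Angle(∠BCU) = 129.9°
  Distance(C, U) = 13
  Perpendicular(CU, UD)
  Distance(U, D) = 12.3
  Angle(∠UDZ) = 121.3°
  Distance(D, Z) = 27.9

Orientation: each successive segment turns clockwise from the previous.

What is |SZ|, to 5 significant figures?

37.297

S is at the origin; SW runs at 2.4° with length 29.6, so W = (29.574, 1.2395). SW ⟂ WB, so WB runs at -87.600°; with |WB| = 13.3, B = (30.131, -12.049). ∠WBC = 122.5° gives BC at -145.10° from the x-axis; with |BC| = 12.8, C = (19.633, -19.372). ∠BCU = 129.9° gives CU at 164.80° from the x-axis; with |CU| = 13.0, U = (7.0878, -15.964). CU is perpendicular to UD, so UD runs at 74.800°; with |UD| = 12.3, D = (10.313, -4.0941). ∠UDZ = 121.3° gives DZ at 16.100° from the x-axis; with |DZ| = 27.9, Z = (37.118, 3.6430). Then |SZ| = |Z − S| = 37.297.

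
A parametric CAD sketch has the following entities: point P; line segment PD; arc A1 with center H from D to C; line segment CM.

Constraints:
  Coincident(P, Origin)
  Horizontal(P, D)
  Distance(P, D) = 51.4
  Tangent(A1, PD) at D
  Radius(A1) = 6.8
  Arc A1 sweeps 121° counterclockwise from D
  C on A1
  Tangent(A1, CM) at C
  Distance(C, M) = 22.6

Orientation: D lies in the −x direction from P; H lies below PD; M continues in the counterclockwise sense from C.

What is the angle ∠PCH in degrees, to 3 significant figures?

20.8°

P is at the origin; PD is horizontal with |PD| = 51.4 and D on the −x side, so D = (-51.4, 0.00). The tangent condition forces HD to be normal to PD, so H = D + (0, -6.8) = (-51.4, -6.80). On A1, D sits at bearing 90° from H; a 121° counterclockwise sweep puts C at bearing 211°, so C = H + 6.8·(cos 211°, sin 211°) = (-57.2, -10.3). Then cos ∠PCH = CP·CH / (|CP||CH|), giving 20.8°.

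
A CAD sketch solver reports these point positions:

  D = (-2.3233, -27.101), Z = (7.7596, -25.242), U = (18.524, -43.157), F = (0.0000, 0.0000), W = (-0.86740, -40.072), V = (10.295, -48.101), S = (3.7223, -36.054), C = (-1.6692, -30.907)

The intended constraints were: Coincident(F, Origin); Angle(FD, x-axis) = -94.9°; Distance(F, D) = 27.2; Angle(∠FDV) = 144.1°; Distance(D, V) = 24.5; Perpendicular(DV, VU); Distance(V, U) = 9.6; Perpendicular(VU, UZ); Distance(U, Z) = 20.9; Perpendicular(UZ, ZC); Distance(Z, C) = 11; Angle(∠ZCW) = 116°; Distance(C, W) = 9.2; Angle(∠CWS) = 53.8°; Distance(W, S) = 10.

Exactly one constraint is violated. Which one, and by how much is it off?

Distance(W, S) = 10 — off by 3.90.

F = (0.00, 0.00) ✓; FD at -94.90° ✓; |FD| = 27.20 ✓; ∠FDV = 144.1° ✓; |DV| = 24.50 ✓; ∠(DV, VU) = 90.00° ✓; |VU| = 9.600 ✓; ∠(VU, UZ) = 90.00° ✓; |UZ| = 20.90 ✓; ∠(UZ, ZC) = 90.00° ✓; |ZC| = 11.00 ✓; ∠ZCW = 116.0° ✓; |CW| = 9.200 ✓; ∠CWS = 53.80° ✓; |WS| = 6.100 ✗.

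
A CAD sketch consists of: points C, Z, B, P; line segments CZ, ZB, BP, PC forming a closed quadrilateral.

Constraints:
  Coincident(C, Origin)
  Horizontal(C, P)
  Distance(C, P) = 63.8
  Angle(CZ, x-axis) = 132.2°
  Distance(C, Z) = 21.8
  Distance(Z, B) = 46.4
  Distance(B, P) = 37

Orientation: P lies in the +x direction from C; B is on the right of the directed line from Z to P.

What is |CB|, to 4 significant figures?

27.37

Checks: |ZB| = 46.40 ✓; |BP| = 37.00 ✓.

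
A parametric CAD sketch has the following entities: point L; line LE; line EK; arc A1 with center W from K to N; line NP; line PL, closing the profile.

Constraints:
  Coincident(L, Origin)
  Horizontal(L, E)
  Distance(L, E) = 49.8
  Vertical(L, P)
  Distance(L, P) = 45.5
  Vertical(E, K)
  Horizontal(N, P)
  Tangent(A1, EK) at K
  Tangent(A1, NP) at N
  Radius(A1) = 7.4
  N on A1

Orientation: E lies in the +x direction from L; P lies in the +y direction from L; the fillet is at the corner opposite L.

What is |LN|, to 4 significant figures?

62.19

The virtual corner opposite L is at (49.80, 45.50). A1 meets EK tangentially, so WK is at right angles to EK and A1 meets NP tangentially, so WN is at right angles to NP, with radius 7.4, so the center W sits 7.4 in from both sides at W = (42.40, 38.10). That places the tangent points at K = (49.80, 38.10) on EK and N = (42.40, 45.50) on NP. Then |LN| = |N − L| = 62.19.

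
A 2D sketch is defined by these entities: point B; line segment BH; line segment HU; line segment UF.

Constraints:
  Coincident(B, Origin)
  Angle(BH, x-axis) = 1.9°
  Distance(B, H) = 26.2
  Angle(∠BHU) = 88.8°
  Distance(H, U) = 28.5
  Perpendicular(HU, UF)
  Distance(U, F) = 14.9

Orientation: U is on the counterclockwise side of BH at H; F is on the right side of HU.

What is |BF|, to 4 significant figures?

49.70

B is at the origin; BH runs at 1.9° with length 26.2, so H = 26.2·(cos 1.9°, sin 1.9°) = (26.19, 0.8687). ∠BHU = 88.8°, so HU runs at 1.9° + (180° − 88.8°) = 93.10° from the x-axis; with |HU| = 28.5, U = H + 28.5·(cos 93.10°, sin 93.10°) = (24.64, 29.33). HU is perpendicular to UF; with |UF| = 14.9 on the right of HU, F = U + 14.9·(0.9985, 0.05408) = (39.52, 30.13). Then |BF| = |F − B| = 49.70.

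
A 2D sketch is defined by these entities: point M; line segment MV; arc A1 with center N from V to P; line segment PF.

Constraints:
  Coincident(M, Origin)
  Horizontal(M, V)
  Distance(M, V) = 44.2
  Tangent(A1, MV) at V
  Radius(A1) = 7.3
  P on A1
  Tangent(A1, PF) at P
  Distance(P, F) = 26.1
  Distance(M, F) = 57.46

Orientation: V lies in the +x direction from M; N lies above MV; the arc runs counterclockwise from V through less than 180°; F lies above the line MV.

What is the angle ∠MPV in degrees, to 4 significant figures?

41.13°

M is at the origin; MV is horizontal with |MV| = 44.2 and V on the +x side, so V = (44.20, 0.000). Tangency of A1 to MV means the radius NV is perpendicular to MV, so N = V + (0, 7.3) = (44.20, 7.300). Since NP ⟂ PF (tangency), |NF| = √(7.3² + 26.1²) = 27.10 regardless of where P sits on A1. So F lies on both circle(M, 57.46) and circle(N, 27.10); the above-MV intersection is F = (46.07, 34.34). P is the foot of the tangent from F: P = (51.35, 8.776).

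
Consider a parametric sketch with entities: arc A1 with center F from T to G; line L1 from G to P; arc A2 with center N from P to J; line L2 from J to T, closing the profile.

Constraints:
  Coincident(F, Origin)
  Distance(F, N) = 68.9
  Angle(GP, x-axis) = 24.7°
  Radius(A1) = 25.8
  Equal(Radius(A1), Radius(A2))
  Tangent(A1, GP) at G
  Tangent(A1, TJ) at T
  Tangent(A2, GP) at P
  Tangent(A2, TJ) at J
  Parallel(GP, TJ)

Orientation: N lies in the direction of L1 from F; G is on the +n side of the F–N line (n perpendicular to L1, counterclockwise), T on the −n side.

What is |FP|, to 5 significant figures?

73.572

The slot axis is L1's direction at 24.7°, so u = (cos 24.7°, sin 24.7°) = (0.90851, 0.41787) and n = (−sin 24.7°, cos 24.7°) = (-0.41787, 0.90851). F is at the origin and N lies 68.9 along u from F, so N = 68.9·u = (62.596, 28.791). Tangency of A1 to both parallel lines with radius 25.8 puts G and T at F ± 25.8·n: G = (-10.781, 23.440), T = (10.781, -23.440). Equal radii place P and J the same way about N: P = N + 25.8·n = (51.815, 52.231), J = N − 25.8·n = (73.377, 5.3515). Then |FP| = |P − F| = 73.572.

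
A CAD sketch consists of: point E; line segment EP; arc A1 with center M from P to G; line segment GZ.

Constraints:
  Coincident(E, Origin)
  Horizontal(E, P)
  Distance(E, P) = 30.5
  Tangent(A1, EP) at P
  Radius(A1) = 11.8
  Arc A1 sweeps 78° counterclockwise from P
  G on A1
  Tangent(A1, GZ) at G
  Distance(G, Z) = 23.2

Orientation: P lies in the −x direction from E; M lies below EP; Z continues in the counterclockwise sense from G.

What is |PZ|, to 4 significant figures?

35.98

E is at the origin; EP is horizontal with |EP| = 30.5 and P on the −x side, so P = (-30.50, 0.000). A1 meets EP tangentially, so MP is at right angles to EP, so M = P + (0, -11.8) = (-30.50, -11.80). On A1, P sits at bearing 90° from M; a 78° counterclockwise sweep puts G at bearing 168°, so G = M + 11.8·(cos 168°, sin 168°) = (-42.04, -9.347). Tangency of A1 to GZ means the radius MG is perpendicular to GZ, so GZ runs along (−sin 168°, cos 168°); with |GZ| = 23.2, Z = (-46.87, -32.04). Then |PZ| = |Z − P| = 35.98.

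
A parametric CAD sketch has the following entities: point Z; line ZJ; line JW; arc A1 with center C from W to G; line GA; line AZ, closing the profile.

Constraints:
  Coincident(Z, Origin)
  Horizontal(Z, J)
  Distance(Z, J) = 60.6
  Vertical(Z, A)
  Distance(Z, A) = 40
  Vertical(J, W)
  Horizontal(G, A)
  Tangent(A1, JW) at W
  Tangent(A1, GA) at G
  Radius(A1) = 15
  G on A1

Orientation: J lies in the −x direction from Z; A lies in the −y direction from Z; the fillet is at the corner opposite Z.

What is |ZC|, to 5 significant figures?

52.003

ZA is vertical with |ZA| = 40.0 and A on the −y side, so A = (0.0000, -40.000). The virtual corner opposite Z is at (-60.600, -40.000). The tangent condition forces CW to be normal to JW and the tangent condition forces CG to be normal to GA, with radius 15.0, so the center C sits 15.0 in from both sides at C = (-45.600, -25.000). Then |ZC| = |C − Z| = 52.003.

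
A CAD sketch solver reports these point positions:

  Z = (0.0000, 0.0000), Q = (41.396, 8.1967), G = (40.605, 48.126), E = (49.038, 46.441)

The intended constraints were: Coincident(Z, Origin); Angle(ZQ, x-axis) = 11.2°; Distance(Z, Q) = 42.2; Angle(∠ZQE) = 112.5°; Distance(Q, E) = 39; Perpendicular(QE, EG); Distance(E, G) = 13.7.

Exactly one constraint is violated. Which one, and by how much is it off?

Distance(E, G) = 13.7 — off by 5.10.

Z = (0.00, 0.00) ✓; ZQ at 11.20° ✓; |ZQ| = 42.20 ✓; ∠ZQE = 112.5° ✓; |QE| = 39.00 ✓; ∠(QE, EG) = 90.00° ✓; |EG| = 8.600 ✗.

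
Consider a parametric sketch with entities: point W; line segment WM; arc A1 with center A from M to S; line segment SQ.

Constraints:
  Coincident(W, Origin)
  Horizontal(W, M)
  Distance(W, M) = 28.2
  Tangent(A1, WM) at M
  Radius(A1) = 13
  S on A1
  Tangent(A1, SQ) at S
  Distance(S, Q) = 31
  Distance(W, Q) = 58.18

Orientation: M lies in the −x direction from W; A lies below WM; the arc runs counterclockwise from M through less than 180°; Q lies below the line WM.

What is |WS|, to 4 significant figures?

43.72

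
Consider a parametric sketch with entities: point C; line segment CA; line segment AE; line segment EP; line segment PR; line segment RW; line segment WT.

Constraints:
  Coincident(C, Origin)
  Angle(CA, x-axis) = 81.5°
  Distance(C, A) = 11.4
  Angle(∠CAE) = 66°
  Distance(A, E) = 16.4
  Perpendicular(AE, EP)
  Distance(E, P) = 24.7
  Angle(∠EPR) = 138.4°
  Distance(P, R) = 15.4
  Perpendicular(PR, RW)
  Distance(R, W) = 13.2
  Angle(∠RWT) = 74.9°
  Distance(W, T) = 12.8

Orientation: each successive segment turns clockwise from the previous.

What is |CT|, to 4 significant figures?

10.29

C is at the origin; CA runs at 81.5° with length 11.4, so A = (1.685, 11.27). ∠CAE = 66.0° gives AE at -32.50° from the x-axis; with |AE| = 16.4, E = (15.52, 2.463). AE ⟂ EP, so EP runs at -122.5°; with |EP| = 24.7, P = (2.245, -18.37). ∠EPR = 138.4° gives PR at -164.1° from the x-axis; with |PR| = 15.4, R = (-12.57, -22.59). PR ⟂ RW, so RW runs at 105.9°; with |RW| = 13.2, W = (-16.18, -9.893). ∠RWT = 74.9° gives WT at 0.8000° from the x-axis; with |WT| = 12.8, T = (-3.383, -9.714). Then |CT| = |T − C| = 10.29.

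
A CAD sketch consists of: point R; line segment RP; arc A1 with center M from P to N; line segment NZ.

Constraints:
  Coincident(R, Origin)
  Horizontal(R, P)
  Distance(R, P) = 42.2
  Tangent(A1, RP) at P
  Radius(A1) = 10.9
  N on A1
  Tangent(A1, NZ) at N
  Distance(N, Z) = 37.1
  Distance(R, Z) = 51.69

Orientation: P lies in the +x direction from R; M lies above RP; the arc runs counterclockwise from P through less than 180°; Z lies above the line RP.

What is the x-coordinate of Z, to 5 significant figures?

24.724

Checks: |MN| = 10.90 ✓; ∠(MN, NZ) = 90.00° ✓; |NZ| = 37.10 ✓; |RZ| = 51.69 ✓.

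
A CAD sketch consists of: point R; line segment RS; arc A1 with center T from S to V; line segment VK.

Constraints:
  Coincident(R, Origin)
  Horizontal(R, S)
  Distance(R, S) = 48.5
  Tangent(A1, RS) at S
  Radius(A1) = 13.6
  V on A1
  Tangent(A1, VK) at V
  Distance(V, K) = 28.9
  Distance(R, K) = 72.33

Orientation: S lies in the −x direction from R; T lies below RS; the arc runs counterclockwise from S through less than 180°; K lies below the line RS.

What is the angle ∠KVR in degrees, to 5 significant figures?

94.846°

Checks: |TV| = 13.60 ✓; ∠(TV, VK) = 90.00° ✓; |VK| = 28.90 ✓; |RK| = 72.33 ✓.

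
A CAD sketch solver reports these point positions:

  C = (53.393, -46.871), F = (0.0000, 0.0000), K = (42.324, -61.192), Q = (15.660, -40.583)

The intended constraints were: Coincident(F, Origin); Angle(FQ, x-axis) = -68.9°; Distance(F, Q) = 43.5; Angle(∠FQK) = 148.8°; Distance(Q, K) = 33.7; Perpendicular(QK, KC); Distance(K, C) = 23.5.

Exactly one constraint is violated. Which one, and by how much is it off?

Distance(K, C) = 23.5 — off by 5.40.

F = (0.00, 0.00) ✓; FQ at -68.90° ✓; |FQ| = 43.50 ✓; ∠FQK = 148.8° ✓; |QK| = 33.70 ✓; ∠(QK, KC) = 90.00° ✓; |KC| = 18.10 ✗.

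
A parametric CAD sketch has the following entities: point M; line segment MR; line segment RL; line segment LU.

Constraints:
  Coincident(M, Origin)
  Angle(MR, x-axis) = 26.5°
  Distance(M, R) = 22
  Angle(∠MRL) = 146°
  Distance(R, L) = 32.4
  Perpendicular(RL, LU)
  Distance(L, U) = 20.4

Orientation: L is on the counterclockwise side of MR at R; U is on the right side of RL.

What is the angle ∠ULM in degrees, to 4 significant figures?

103.7°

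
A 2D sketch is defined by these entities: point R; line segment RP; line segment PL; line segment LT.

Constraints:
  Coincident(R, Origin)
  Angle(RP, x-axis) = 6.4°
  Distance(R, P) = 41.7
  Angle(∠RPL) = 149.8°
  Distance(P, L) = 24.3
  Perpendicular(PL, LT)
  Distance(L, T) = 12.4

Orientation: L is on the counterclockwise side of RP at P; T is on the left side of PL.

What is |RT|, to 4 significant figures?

60.95

R is at the origin; RP runs at 6.4° with length 41.7, so P = 41.7·(cos 6.4°, sin 6.4°) = (41.44, 4.648). ∠RPL = 149.8°, so PL runs at 6.4° + (180° − 149.8°) = 36.60° from the x-axis; with |PL| = 24.3, L = P + 24.3·(cos 36.60°, sin 36.60°) = (60.95, 19.14). The perpendicularity gives LT at right angles to PL; with |LT| = 12.4 on the left of PL, T = L + 12.4·(-0.5962, 0.8028) = (53.56, 29.09). Then |RT| = |T − R| = 60.95.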